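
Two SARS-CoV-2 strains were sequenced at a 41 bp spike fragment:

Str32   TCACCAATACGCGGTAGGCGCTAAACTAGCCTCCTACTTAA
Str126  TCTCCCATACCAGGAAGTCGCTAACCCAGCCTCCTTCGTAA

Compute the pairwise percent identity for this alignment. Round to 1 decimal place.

75.6%

The sequences differ at positions 3 (A/T), 6 (A/C), 11 (G/C), 12 (C/A), 15 (T/A), 18 (G/T), 25 (A/C), 27 (T/C), 36 (A/T), 38 (T/G).
31 of the 41 sites match, so the percent identity is 31/41 × 100 = 75.6%.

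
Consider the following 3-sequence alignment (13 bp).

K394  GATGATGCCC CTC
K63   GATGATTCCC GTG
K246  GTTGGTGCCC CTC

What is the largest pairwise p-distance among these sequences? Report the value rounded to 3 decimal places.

0.385

Pairwise Hamming distances:
  K394 vs K63: 3
  K394 vs K246: 2
  K63 vs K246: 5
The largest is 5 mismatches, between K63 and K246; p = 5/13 = 0.385.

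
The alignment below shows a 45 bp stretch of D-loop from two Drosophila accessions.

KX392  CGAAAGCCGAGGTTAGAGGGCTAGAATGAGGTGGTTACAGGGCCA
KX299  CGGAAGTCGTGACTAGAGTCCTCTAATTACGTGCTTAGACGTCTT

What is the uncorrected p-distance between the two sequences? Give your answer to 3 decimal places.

0.378

Differing sites — 3:A/G; 7:C/T; 10:A/T; 12:G/A; 13:T/C; 19:G/T; 20:G/C; 23:A/C; 24:G/T; 28:G/T; 30:G/C; 34:G/C; 38:C/G; 40:G/C; 42:G/T; 44:C/T; 45:A/T.
There are 17 differences over 45 sites, so p = 17/45 = 0.378.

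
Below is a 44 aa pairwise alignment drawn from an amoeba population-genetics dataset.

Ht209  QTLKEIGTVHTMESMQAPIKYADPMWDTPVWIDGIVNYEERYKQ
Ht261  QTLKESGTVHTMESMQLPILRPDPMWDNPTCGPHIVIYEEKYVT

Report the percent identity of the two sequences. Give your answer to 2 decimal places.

Mismatches occur at site 6 (I→S), site 17 (A→L), site 20 (K→L), site 21 (Y→R), site 22 (A→P), site 28 (T→N), site 30 (V→T), site 31 (W→C), site 32 (I→G), site 33 (D→P), site 34 (G→H), site 37 (N→I), site 41 (R→K), site 43 (K→V), site 44 (Q→T).
29 of the 44 sites match, so the percent identity is 29/44 × 100 = 65.91%.

65.91%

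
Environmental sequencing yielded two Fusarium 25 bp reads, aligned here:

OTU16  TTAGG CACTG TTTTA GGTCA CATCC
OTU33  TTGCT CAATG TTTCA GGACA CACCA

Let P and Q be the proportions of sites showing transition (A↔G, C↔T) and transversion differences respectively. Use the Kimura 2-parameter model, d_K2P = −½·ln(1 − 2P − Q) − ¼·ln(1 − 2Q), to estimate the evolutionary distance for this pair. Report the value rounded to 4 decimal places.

Differing sites — 3:A/G (Ti); 4:G/C (Tv); 5:G/T (Tv); 8:C/A (Tv); 14:T/C (Ti); 18:T/A (Tv); 23:T/C (Ti); 25:C/A (Tv).
Of the 8 differences, 3 transitions and 5 transversions over 25 sites: P = 3/25 = 0.120000, Q = 5/25 = 0.200000.
d = −0.5·ln(0.560000) − 0.25·ln(0.600000) = −0.5·(-0.579818) − 0.25·(-0.510826) = 0.4176.

0.4176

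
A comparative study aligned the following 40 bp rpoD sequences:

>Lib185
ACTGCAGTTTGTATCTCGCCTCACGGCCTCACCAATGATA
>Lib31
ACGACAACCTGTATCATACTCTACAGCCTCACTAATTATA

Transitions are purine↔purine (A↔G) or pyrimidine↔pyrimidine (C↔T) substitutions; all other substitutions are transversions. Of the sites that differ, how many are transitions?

11

Differing sites — 3:T/G (Tv); 4:G/A (Ti); 7:G/A (Ti); 8:T/C (Ti); 9:T/C (Ti); 16:T/A (Tv); 17:C/T (Ti); 18:G/A (Ti); 20:C/T (Ti); 21:T/C (Ti); 22:C/T (Ti); 25:G/A (Ti); 33:C/T (Ti); 37:G/T (Tv).
Of the 14 differences, 11 transitions and 3 transversions, so the answer is 11.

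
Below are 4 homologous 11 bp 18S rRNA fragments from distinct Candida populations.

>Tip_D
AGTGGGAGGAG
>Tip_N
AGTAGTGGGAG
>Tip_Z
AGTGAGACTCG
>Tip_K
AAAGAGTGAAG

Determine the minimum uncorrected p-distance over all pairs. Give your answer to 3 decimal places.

0.273

Pairwise Hamming distances:
  Tip_D vs Tip_N: 3
  Tip_D vs Tip_Z: 4
  Tip_D vs Tip_K: 5
  Tip_N vs Tip_Z: 7
  Tip_N vs Tip_K: 7
  Tip_Z vs Tip_K: 6
The smallest is 3 mismatches, between Tip_D and Tip_N; p = 3/11 = 0.273.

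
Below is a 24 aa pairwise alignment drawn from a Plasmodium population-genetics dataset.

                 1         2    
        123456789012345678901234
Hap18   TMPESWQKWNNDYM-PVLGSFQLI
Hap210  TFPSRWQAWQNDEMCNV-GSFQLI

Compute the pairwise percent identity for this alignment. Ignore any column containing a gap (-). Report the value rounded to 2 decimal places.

68.18%

Excluding the 2 gap columns leaves 22 comparable sites.
The sequences differ at positions 2 (M/F), 4 (E/S), 5 (S/R), 8 (K/A), 10 (N/Q), 13 (Y/E), 16 (P/N).
15 of the 22 comparable sites match, so the percent identity is 15/22 × 100 = 68.18%.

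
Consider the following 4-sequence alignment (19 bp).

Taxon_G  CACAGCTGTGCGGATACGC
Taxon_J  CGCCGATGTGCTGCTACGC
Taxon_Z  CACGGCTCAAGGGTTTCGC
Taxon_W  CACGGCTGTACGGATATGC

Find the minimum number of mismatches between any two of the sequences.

3

Pairwise Hamming distances:
  Taxon_G vs Taxon_J: 5
  Taxon_G vs Taxon_Z: 7
  Taxon_G vs Taxon_W: 3
  Taxon_J vs Taxon_Z: 10
  Taxon_J vs Taxon_W: 7
  Taxon_Z vs Taxon_W: 6
The smallest is 3, between Taxon_G and Taxon_W.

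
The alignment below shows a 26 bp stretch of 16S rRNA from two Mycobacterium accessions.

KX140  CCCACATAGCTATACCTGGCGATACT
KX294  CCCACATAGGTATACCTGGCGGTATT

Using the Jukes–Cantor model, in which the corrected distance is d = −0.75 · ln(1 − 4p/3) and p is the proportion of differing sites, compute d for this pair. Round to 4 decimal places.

0.1253

The sequences differ at positions 10 (C/G), 22 (A/G), 25 (C/T).
p = 3/26 = 0.115385.
d = −0.75 · ln(1 − (4/3)·0.115385) = −0.75 · ln(0.846153) = −0.75 · (-0.167055) = 0.1253.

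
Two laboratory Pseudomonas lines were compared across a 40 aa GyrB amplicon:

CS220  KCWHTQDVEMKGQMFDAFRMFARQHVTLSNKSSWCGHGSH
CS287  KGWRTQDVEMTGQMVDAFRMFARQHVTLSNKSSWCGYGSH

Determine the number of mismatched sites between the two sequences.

5

Differing sites — 2:C/G; 4:H/R; 11:K/T; 15:F/V; 37:H/Y.
That gives 5 mismatches out of 40 aligned sites, so the Hamming distance is 5.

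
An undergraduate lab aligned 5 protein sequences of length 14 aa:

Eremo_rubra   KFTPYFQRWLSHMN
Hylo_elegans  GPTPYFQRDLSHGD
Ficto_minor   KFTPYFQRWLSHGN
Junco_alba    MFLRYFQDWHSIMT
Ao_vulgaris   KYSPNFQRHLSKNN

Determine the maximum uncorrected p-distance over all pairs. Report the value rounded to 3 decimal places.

0.786

Pairwise Hamming distances:
  Eremo_rubra vs Hylo_elegans: 5
  Eremo_rubra vs Ficto_minor: 1
  Eremo_rubra vs Junco_alba: 7
  Eremo_rubra vs Ao_vulgaris: 6
  Hylo_elegans vs Ficto_minor: 4
  Hylo_elegans vs Junco_alba: 10
  Hylo_elegans vs Ao_vulgaris: 8
  Ficto_minor vs Junco_alba: 8
  Ficto_minor vs Ao_vulgaris: 6
  Junco_alba vs Ao_vulgaris: 11
The largest is 11 mismatches, between Junco_alba and Ao_vulgaris; p = 11/14 = 0.786.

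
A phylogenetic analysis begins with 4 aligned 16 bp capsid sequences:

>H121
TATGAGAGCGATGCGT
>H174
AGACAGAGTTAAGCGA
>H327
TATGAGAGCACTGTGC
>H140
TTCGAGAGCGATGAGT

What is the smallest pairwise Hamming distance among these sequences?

Pairwise Hamming distances:
  H121 vs H174: 8
  H121 vs H327: 4
  H121 vs H140: 3
  H174 vs H327: 10
  H174 vs H140: 9
  H327 vs H140: 6
The smallest is 3, between H121 and H140.

3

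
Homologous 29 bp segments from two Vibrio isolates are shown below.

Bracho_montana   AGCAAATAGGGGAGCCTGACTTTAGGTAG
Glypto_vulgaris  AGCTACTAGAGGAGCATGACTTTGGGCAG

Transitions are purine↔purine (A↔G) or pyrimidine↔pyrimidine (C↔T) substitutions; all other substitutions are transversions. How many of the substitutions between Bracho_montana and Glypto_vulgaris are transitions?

3

Mismatches occur at site 4 (A↔T, transversion), site 6 (A↔C, transversion), site 10 (G↔A, transition), site 16 (C↔A, transversion), site 24 (A↔G, transition), site 27 (T↔C, transition).
Of the 6 differences, 3 transitions and 3 transversions, so the answer is 3.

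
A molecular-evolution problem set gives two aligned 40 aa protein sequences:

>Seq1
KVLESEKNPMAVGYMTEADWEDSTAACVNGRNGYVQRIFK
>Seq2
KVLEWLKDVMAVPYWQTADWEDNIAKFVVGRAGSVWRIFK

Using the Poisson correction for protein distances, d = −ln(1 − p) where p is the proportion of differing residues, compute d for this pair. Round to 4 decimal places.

0.5108

Differing sites — 5:S/W; 6:E/L; 8:N/D; 9:P/V; 13:G/P; 15:M/W; 16:T/Q; 17:E/T; 23:S/N; 24:T/I; 26:A/K; 27:C/F; 29:N/V; 32:N/A; 34:Y/S; 36:Q/W.
p = 16/40 = 0.400000.
d = −ln(1 − 0.400000) = −ln(0.600000) = 0.5108.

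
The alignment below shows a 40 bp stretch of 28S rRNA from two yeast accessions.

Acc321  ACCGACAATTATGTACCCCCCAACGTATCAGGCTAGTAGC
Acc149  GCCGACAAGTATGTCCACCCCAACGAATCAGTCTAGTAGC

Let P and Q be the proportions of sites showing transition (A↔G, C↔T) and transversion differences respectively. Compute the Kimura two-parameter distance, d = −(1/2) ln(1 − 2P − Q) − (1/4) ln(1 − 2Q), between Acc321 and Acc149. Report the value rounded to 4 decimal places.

0.1681

Mismatches occur at site 1 (A↔G, transition), site 9 (T↔G, transversion), site 15 (A↔C, transversion), site 17 (C↔A, transversion), site 26 (T↔A, transversion), site 32 (G↔T, transversion).
Of the 6 differences, 1 transition and 5 transversions over 40 sites: P = 1/40 = 0.025000, Q = 5/40 = 0.125000.
d = −0.5·ln(0.825000) − 0.25·ln(0.750000) = −0.5·(-0.192372) − 0.25·(-0.287682) = 0.1681.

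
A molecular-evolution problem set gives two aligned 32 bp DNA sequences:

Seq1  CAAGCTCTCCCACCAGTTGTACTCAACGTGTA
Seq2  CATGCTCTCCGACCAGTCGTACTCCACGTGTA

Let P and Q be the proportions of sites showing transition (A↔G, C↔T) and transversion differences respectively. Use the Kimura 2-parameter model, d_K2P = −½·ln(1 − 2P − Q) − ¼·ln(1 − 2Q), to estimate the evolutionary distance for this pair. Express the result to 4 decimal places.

The sequences differ at positions 3 (A/T, transversion), 11 (C/G, transversion), 18 (T/C, transition), 25 (A/C, transversion).
Of the 4 differences, 1 transition and 3 transversions over 32 sites: P = 1/32 = 0.031250, Q = 3/32 = 0.093750.
d = −0.5·ln(0.843750) − 0.25·ln(0.812500) = −0.5·(-0.169899) − 0.25·(-0.207639) = 0.1369.

0.1369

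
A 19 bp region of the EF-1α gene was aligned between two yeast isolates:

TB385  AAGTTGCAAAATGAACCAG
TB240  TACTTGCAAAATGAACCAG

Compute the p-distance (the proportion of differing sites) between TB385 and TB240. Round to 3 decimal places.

Differing sites — 1:A/T; 3:G/C.
There are 2 differences over 19 sites, so p = 2/19 = 0.105.

0.105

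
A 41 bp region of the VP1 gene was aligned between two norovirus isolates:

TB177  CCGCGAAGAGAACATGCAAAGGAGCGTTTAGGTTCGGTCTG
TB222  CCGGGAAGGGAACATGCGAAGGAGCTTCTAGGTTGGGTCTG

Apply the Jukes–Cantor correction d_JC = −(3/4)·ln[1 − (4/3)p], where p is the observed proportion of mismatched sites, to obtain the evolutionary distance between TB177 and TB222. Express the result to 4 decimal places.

0.1628

Differing sites — 4:C/G; 9:A/G; 18:A/G; 26:G/T; 28:T/C; 35:C/G.
p = 6/41 = 0.146341.
d = −0.75 · ln(1 − (4/3)·0.146341) = −0.75 · ln(0.804879) = −0.75 · (-0.217063) = 0.1628.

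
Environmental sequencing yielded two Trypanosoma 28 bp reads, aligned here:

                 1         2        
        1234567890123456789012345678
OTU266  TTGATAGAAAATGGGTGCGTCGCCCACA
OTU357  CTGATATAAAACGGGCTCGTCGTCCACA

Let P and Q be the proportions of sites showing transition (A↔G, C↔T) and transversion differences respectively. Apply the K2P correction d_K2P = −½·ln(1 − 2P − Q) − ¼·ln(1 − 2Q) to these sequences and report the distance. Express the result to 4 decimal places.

Mismatches occur at site 1 (T→C, transition), site 7 (G→T, transversion), site 12 (T→C, transition), site 16 (T→C, transition), site 17 (G→T, transversion), site 23 (C→T, transition).
Of the 6 differences, 4 transitions and 2 transversions over 28 sites: P = 4/28 = 0.142857, Q = 2/28 = 0.071429.
d = −0.5·ln(0.642857) − 0.25·ln(0.857142) = −0.5·(-0.441833) − 0.25·(-0.154152) = 0.2595.

0.2595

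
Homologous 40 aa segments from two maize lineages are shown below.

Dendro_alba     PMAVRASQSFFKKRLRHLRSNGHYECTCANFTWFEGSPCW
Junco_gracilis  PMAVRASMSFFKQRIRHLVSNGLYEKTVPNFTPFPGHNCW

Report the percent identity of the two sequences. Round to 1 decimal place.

70.0%

The sequences differ at positions 8 (Q/M), 13 (K/Q), 15 (L/I), 19 (R/V), 23 (H/L), 26 (C/K), 28 (C/V), 29 (A/P), 33 (W/P), 35 (E/P), 37 (S/H), 38 (P/N).
28 of the 40 sites match, so the percent identity is 28/40 × 100 = 70.0%.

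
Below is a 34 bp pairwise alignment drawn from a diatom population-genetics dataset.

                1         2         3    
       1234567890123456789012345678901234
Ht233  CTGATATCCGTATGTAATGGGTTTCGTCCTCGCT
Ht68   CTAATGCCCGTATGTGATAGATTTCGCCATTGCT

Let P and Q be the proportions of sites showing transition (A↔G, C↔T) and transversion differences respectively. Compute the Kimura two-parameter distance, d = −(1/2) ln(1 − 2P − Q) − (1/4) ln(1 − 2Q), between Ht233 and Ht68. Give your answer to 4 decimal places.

Differing sites — 3:G/A (Ti); 6:A/G (Ti); 7:T/C (Ti); 16:A/G (Ti); 19:G/A (Ti); 21:G/A (Ti); 27:T/C (Ti); 29:C/A (Tv); 31:C/T (Ti).
Of the 9 differences, 8 transitions and 1 transversion over 34 sites: P = 8/34 = 0.235294, Q = 1/34 = 0.029412.
d = −0.5·ln(0.500000) − 0.25·ln(0.941176) = −0.5·(-0.693147) − 0.25·(-0.060625) = 0.3617.

0.3617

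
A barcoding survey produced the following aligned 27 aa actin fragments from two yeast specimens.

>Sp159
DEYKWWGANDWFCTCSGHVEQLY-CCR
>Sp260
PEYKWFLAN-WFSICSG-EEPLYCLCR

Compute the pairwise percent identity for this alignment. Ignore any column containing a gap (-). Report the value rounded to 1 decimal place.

Excluding the 3 gap columns leaves 24 comparable sites.
Mismatches occur at site 1 (D→P), site 6 (W→F), site 7 (G→L), site 13 (C→S), site 14 (T→I), site 19 (V→E), site 21 (Q→P), site 25 (C→L).
16 of the 24 comparable sites match, so the percent identity is 16/24 × 100 = 66.7%.

66.7%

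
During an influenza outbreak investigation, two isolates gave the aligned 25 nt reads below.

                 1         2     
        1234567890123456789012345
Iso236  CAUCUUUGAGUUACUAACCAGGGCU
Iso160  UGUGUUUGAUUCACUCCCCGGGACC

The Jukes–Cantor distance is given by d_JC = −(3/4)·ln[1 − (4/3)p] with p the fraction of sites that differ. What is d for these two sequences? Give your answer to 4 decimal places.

0.5716

Mismatches occur at site 1 (C↔U), site 2 (A↔G), site 4 (C↔G), site 10 (G↔U), site 12 (U↔C), site 16 (A↔C), site 17 (A↔C), site 20 (A↔G), site 23 (G↔A), site 25 (U↔C).
p = 10/25 = 0.400000.
d = −0.75 · ln(1 − (4/3)·0.400000) = −0.75 · ln(0.466667) = −0.75 · (-0.762139) = 0.5716.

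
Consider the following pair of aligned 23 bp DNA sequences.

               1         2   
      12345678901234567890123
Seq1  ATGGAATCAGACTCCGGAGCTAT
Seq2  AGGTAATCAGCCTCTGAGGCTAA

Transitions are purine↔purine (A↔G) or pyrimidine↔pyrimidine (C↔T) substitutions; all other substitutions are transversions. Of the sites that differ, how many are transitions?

3

Mismatches occur at site 2 (T→G, transversion), site 4 (G→T, transversion), site 11 (A→C, transversion), site 15 (C→T, transition), site 17 (G→A, transition), site 18 (A→G, transition), site 23 (T→A, transversion).
Of the 7 differences, 3 transitions and 4 transversions, so the answer is 3.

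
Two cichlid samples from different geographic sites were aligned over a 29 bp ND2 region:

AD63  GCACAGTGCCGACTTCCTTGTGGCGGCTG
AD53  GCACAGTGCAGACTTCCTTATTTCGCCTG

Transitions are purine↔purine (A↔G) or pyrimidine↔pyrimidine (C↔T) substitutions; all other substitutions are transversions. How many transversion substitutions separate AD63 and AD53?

4

Mismatches occur at site 10 (C↔A, transversion), site 20 (G↔A, transition), site 22 (G↔T, transversion), site 23 (G↔T, transversion), site 26 (G↔C, transversion).
Of the 5 differences, 1 transition and 4 transversions, so the answer is 4.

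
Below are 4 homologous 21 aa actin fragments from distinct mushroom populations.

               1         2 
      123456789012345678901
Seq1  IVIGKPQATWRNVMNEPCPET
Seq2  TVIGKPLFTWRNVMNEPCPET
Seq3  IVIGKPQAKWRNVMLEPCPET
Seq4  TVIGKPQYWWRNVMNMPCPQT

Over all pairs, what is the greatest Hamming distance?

Pairwise Hamming distances:
  Seq1 vs Seq2: 3
  Seq1 vs Seq3: 2
  Seq1 vs Seq4: 5
  Seq2 vs Seq3: 5
  Seq2 vs Seq4: 5
  Seq3 vs Seq4: 6
The largest is 6, between Seq3 and Seq4.

6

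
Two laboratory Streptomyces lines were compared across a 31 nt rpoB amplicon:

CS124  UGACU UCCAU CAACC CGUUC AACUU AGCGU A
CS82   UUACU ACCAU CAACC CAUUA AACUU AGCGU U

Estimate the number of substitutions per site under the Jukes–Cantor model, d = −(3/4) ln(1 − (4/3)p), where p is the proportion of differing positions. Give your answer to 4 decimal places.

Mismatches occur at site 2 (G↔U), site 6 (U↔A), site 17 (G↔A), site 20 (C↔A), site 31 (A↔U).
p = 5/31 = 0.161290.
d = −0.75 · ln(1 − (4/3)·0.161290) = −0.75 · ln(0.784947) = −0.75 · (-0.242139) = 0.1816.

0.1816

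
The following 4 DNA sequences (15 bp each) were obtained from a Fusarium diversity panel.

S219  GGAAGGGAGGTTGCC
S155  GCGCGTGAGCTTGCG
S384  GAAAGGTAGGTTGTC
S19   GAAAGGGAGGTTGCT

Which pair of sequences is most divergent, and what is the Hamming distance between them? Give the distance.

8

Pairwise Hamming distances:
  S219 vs S155: 6
  S219 vs S384: 3
  S219 vs S19: 2
  S155 vs S384: 8
  S155 vs S19: 6
  S384 vs S19: 3
The largest is 8, between S155 and S384.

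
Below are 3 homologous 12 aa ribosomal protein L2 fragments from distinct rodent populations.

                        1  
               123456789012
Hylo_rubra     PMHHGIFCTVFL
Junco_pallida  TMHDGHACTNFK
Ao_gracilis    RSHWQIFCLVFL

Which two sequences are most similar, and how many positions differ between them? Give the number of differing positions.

5

Pairwise Hamming distances:
  Hylo_rubra vs Junco_pallida: 6
  Hylo_rubra vs Ao_gracilis: 5
  Junco_pallida vs Ao_gracilis: 9
The smallest is 5, between Hylo_rubra and Ao_gracilis.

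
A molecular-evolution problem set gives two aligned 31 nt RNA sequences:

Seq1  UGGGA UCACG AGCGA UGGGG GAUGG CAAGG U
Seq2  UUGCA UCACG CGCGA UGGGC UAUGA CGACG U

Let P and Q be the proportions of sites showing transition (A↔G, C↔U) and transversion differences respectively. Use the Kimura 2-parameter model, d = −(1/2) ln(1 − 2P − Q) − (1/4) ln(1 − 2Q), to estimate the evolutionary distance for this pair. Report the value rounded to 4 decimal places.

Mismatches occur at site 2 (G↔U, transversion), site 4 (G↔C, transversion), site 11 (A↔C, transversion), site 20 (G↔C, transversion), site 21 (G↔U, transversion), site 25 (G↔A, transition), site 27 (A↔G, transition), site 29 (G↔C, transversion).
Of the 8 differences, 2 transitions and 6 transversions over 31 sites: P = 2/31 = 0.064516, Q = 6/31 = 0.193548.
d = −0.5·ln(0.677420) − 0.25·ln(0.612904) = −0.5·(-0.389464) − 0.25·(-0.489547) = 0.3171.

0.3171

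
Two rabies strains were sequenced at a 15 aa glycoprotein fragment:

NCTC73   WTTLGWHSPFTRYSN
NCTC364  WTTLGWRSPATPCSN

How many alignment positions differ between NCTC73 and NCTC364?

4

The sequences differ at positions 7 (H/R), 10 (F/A), 12 (R/P), 13 (Y/C).
That gives 4 mismatches out of 15 aligned sites, so the Hamming distance is 4.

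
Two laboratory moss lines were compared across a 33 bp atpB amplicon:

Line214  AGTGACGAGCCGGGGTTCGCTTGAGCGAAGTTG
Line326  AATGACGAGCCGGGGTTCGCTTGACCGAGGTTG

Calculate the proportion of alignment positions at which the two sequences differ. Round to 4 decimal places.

0.0909

Mismatches occur at site 2 (G→A), site 25 (G→C), site 29 (A→G).
There are 3 differences over 33 sites, so p = 3/33 = 0.0909.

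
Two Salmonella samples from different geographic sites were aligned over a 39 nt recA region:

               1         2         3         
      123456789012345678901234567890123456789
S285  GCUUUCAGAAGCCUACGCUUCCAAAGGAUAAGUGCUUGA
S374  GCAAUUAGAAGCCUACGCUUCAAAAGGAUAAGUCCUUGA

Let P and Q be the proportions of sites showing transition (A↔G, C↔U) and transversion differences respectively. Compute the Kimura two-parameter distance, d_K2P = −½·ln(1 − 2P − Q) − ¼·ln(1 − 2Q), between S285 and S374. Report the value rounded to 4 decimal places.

0.1409

Differing sites — 3:U/A (Tv); 4:U/A (Tv); 6:C/U (Ti); 22:C/A (Tv); 34:G/C (Tv).
Of the 5 differences, 1 transition and 4 transversions over 39 sites: P = 1/39 = 0.025641, Q = 4/39 = 0.102564.
d = −0.5·ln(0.846154) − 0.25·ln(0.794872) = −0.5·(-0.167054) − 0.25·(-0.229574) = 0.1409.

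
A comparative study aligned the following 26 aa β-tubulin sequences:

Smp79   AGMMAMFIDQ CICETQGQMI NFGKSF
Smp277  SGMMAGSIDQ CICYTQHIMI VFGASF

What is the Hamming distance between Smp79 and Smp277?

8

Differing sites — 1:A/S; 6:M/G; 7:F/S; 14:E/Y; 17:G/H; 18:Q/I; 21:N/V; 24:K/A.
That gives 8 mismatches out of 26 aligned sites, so the Hamming distance is 8.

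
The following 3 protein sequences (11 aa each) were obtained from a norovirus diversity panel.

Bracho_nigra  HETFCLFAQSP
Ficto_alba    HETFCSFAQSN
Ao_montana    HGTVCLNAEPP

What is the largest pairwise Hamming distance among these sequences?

7

Pairwise Hamming distances:
  Bracho_nigra vs Ficto_alba: 2
  Bracho_nigra vs Ao_montana: 5
  Ficto_alba vs Ao_montana: 7
The largest is 7, between Ficto_alba and Ao_montana.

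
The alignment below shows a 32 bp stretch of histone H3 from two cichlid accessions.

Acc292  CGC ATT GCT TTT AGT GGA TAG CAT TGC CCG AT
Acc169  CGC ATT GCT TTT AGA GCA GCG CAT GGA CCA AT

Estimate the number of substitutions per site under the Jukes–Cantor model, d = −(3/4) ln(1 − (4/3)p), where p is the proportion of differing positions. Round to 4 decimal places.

0.2586

Mismatches occur at site 15 (T/A), site 17 (G/C), site 19 (T/G), site 20 (A/C), site 25 (T/G), site 27 (C/A), site 30 (G/A).
p = 7/32 = 0.218750.
d = −0.75 · ln(1 − (4/3)·0.218750) = −0.75 · ln(0.708333) = −0.75 · (-0.344841) = 0.2586.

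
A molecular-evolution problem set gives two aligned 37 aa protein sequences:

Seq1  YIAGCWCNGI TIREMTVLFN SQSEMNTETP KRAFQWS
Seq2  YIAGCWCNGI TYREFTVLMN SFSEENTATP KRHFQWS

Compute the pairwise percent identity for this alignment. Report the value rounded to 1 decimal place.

The sequences differ at positions 12 (I/Y), 15 (M/F), 19 (F/M), 22 (Q/F), 25 (M/E), 28 (E/A), 33 (A/H).
30 of the 37 sites match, so the percent identity is 30/37 × 100 = 81.1%.

81.1%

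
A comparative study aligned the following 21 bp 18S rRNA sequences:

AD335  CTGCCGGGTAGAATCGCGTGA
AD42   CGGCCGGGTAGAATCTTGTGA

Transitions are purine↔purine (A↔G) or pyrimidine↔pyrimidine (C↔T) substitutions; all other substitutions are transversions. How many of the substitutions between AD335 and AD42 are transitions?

1

Differing sites — 2:T/G (Tv); 16:G/T (Tv); 17:C/T (Ti).
Of the 3 differences, 1 transition and 2 transversions, so the answer is 1.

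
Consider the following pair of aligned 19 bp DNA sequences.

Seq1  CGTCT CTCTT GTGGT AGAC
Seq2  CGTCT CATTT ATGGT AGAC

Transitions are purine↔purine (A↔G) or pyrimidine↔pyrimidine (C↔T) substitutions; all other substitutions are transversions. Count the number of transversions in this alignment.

1

The sequences differ at positions 7 (T/A, transversion), 8 (C/T, transition), 11 (G/A, transition).
Of the 3 differences, 2 transitions and 1 transversion, so the answer is 1.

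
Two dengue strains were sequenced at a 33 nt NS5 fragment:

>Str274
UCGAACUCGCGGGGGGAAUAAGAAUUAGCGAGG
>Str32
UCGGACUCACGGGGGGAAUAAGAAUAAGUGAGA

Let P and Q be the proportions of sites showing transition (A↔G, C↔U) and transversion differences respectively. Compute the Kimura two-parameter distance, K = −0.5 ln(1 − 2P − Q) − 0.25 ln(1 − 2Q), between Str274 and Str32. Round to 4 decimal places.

Differing sites — 4:A/G (Ti); 9:G/A (Ti); 26:U/A (Tv); 29:C/U (Ti); 33:G/A (Ti).
Of the 5 differences, 4 transitions and 1 transversion over 33 sites: P = 4/33 = 0.121212, Q = 1/33 = 0.030303.
d = −0.5·ln(0.727273) − 0.25·ln(0.939394) = −0.5·(-0.318453) − 0.25·(-0.062520) = 0.1749.

0.1749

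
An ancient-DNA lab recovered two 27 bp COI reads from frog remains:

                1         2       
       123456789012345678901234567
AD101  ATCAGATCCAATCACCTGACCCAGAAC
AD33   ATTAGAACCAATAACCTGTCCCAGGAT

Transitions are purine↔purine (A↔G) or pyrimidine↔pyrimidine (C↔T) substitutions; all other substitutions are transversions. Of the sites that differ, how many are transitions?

3

Differing sites — 3:C/T (Ti); 7:T/A (Tv); 13:C/A (Tv); 19:A/T (Tv); 25:A/G (Ti); 27:C/T (Ti).
Of the 6 differences, 3 transitions and 3 transversions, so the answer is 3.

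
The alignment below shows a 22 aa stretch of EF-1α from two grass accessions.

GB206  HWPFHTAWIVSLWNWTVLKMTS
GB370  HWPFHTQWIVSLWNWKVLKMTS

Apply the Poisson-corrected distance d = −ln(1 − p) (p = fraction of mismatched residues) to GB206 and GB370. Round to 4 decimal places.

0.0953

Differing sites — 7:A/Q; 16:T/K.
p = 2/22 = 0.090909.
d = −ln(1 − 0.090909) = −ln(0.909091) = 0.0953.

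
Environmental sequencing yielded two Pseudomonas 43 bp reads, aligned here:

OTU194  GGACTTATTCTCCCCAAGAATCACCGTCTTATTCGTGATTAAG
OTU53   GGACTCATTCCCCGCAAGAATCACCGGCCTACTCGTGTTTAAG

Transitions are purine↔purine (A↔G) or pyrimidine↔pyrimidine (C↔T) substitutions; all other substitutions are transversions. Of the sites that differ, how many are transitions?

4

Differing sites — 6:T/C (Ti); 11:T/C (Ti); 14:C/G (Tv); 27:T/G (Tv); 29:T/C (Ti); 32:T/C (Ti); 38:A/T (Tv).
Of the 7 differences, 4 transitions and 3 transversions, so the answer is 4.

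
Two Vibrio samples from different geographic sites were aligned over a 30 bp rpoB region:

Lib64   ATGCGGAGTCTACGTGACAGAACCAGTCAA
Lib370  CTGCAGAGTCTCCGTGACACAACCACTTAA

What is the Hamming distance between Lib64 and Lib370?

The sequences differ at positions 1 (A/C), 5 (G/A), 12 (A/C), 20 (G/C), 26 (G/C), 28 (C/T).
That gives 6 mismatches out of 30 aligned sites, so the Hamming distance is 6.

6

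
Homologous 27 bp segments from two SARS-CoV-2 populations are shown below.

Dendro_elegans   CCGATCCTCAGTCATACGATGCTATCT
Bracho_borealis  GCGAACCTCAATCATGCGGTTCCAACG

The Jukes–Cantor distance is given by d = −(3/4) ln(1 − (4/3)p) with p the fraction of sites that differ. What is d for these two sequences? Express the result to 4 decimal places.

The sequences differ at positions 1 (C/G), 5 (T/A), 11 (G/A), 16 (A/G), 19 (A/G), 21 (G/T), 23 (T/C), 25 (T/A), 27 (T/G).
p = 9/27 = 0.333333.
d = −0.75 · ln(1 − (4/3)·0.333333) = −0.75 · ln(0.555556) = −0.75 · (-0.587786) = 0.4408.

0.4408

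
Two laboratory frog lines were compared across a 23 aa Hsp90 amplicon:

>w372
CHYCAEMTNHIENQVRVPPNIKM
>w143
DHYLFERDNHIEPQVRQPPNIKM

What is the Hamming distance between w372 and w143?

7

The sequences differ at positions 1 (C/D), 4 (C/L), 5 (A/F), 7 (M/R), 8 (T/D), 13 (N/P), 17 (V/Q).
That gives 7 mismatches out of 23 aligned sites, so the Hamming distance is 7.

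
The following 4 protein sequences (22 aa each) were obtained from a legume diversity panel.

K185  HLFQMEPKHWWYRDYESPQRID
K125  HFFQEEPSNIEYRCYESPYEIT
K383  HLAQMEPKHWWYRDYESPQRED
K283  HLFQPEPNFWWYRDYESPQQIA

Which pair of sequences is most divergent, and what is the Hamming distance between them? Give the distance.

12

Pairwise Hamming distances:
  K185 vs K125: 10
  K185 vs K383: 2
  K185 vs K283: 5
  K125 vs K383: 12
  K125 vs K283: 10
  K383 vs K283: 7
The largest is 12, between K125 and K383.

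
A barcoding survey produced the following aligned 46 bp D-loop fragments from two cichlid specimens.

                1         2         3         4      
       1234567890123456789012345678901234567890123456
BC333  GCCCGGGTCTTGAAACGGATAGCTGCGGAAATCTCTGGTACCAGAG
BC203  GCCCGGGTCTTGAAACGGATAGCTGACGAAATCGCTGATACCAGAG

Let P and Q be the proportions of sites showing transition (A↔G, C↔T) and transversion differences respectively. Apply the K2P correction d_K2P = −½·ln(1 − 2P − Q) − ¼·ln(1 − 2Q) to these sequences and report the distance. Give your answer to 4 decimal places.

Mismatches occur at site 26 (C/A, transversion), site 27 (G/C, transversion), site 34 (T/G, transversion), site 38 (G/A, transition).
Of the 4 differences, 1 transition and 3 transversions over 46 sites: P = 1/46 = 0.021739, Q = 3/46 = 0.065217.
d = −0.5·ln(0.891305) − 0.25·ln(0.869566) = −0.5·(-0.115069) − 0.25·(-0.139761) = 0.0925.

0.0925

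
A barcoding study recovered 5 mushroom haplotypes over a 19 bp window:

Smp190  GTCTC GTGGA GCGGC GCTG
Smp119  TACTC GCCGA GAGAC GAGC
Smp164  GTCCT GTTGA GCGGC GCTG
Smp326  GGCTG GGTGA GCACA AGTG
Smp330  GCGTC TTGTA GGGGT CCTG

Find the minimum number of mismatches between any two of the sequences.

3

Pairwise Hamming distances:
  Smp190 vs Smp119: 9
  Smp190 vs Smp164: 3
  Smp190 vs Smp326: 9
  Smp190 vs Smp330: 7
  Smp119 vs Smp164: 11
  Smp119 vs Smp326: 13
  Smp119 vs Smp330: 14
  Smp164 vs Smp326: 9
  Smp164 vs Smp330: 10
  Smp326 vs Smp330: 13
The smallest is 3, between Smp190 and Smp164.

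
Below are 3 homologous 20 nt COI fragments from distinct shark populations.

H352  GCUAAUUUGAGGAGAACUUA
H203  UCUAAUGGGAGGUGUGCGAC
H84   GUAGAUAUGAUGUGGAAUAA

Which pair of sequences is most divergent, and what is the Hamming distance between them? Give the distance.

12

Pairwise Hamming distances:
  H352 vs H203: 9
  H352 vs H84: 9
  H203 vs H84: 12
The largest is 12, between H203 and H84.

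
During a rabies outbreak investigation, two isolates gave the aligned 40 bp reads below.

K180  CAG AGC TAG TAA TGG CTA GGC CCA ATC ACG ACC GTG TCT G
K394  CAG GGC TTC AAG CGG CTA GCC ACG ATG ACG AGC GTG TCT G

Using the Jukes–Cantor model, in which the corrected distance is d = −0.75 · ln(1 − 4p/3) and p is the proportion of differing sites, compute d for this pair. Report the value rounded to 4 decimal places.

0.3426

Differing sites — 4:A/G; 8:A/T; 9:G/C; 10:T/A; 12:A/G; 13:T/C; 20:G/C; 22:C/A; 24:A/G; 27:C/G; 32:C/G.
p = 11/40 = 0.275000.
d = −0.75 · ln(1 − (4/3)·0.275000) = −0.75 · ln(0.633333) = −0.75 · (-0.456759) = 0.3426.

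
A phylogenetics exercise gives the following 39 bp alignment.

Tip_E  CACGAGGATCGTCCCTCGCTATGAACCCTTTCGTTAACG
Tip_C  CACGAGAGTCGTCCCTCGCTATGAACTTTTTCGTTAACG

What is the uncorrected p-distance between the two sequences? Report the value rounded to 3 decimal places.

Differing sites — 7:G/A; 8:A/G; 27:C/T; 28:C/T.
There are 4 differences over 39 sites, so p = 4/39 = 0.103.

0.103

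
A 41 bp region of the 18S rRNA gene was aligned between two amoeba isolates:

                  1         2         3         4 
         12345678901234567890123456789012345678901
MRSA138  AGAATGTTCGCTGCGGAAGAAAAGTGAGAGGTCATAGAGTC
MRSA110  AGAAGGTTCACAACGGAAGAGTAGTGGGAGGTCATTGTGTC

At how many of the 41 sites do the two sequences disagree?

9

The sequences differ at positions 5 (T/G), 10 (G/A), 12 (T/A), 13 (G/A), 21 (A/G), 22 (A/T), 27 (A/G), 36 (A/T), 38 (A/T).
That gives 9 mismatches out of 41 aligned sites, so the Hamming distance is 9.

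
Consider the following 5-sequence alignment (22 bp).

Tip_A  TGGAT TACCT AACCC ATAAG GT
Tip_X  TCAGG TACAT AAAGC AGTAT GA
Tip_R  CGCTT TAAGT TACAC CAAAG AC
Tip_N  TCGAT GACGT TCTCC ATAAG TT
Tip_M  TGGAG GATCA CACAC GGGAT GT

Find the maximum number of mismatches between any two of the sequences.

Pairwise Hamming distances:
  Tip_A vs Tip_X: 11
  Tip_A vs Tip_R: 11
  Tip_A vs Tip_N: 7
  Tip_A vs Tip_M: 10
  Tip_X vs Tip_R: 16
  Tip_X vs Tip_N: 14
  Tip_X vs Tip_M: 13
  Tip_R vs Tip_N: 13
  Tip_R vs Tip_M: 15
  Tip_N vs Tip_M: 14
The largest is 16, between Tip_X and Tip_R.

16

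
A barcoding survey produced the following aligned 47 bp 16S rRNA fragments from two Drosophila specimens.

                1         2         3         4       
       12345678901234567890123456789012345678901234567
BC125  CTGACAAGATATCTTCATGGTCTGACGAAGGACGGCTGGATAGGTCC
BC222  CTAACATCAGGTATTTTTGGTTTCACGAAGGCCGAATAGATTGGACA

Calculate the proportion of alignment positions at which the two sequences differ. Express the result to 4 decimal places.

0.3617

Mismatches occur at site 3 (G→A), site 7 (A→T), site 8 (G→C), site 10 (T→G), site 11 (A→G), site 13 (C→A), site 16 (C→T), site 17 (A→T), site 22 (C→T), site 24 (G→C), site 32 (A→C), site 35 (G→A), site 36 (C→A), site 38 (G→A), site 42 (A→T), site 45 (T→A), site 47 (C→A).
There are 17 differences over 47 sites, so p = 17/47 = 0.3617.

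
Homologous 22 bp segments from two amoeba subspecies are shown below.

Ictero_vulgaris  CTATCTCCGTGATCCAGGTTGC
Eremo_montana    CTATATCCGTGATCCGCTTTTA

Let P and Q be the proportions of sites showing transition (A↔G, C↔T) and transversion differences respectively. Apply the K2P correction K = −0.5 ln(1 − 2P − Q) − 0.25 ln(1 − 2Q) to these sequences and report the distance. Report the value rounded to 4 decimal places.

Mismatches occur at site 5 (C/A, transversion), site 16 (A/G, transition), site 17 (G/C, transversion), site 18 (G/T, transversion), site 21 (G/T, transversion), site 22 (C/A, transversion).
Of the 6 differences, 1 transition and 5 transversions over 22 sites: P = 1/22 = 0.045455, Q = 5/22 = 0.227273.
d = −0.5·ln(0.681817) − 0.25·ln(0.545454) = −0.5·(-0.382994) − 0.25·(-0.606137) = 0.3430.

0.3430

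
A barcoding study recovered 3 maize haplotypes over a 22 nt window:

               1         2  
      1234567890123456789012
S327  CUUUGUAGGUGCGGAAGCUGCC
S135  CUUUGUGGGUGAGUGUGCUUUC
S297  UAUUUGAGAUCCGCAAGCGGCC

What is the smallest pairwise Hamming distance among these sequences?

Pairwise Hamming distances:
  S327 vs S135: 7
  S327 vs S297: 8
  S135 vs S297: 14
The smallest is 7, between S327 and S135.

7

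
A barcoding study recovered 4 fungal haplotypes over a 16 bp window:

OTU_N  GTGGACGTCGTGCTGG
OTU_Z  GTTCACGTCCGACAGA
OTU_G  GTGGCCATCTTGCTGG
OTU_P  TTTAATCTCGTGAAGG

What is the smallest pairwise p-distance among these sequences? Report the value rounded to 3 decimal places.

Pairwise Hamming distances:
  OTU_N vs OTU_Z: 7
  OTU_N vs OTU_G: 3
  OTU_N vs OTU_P: 7
  OTU_Z vs OTU_G: 9
  OTU_Z vs OTU_P: 9
  OTU_G vs OTU_P: 9
The smallest is 3 mismatches, between OTU_N and OTU_G; p = 3/16 = 0.188.

0.188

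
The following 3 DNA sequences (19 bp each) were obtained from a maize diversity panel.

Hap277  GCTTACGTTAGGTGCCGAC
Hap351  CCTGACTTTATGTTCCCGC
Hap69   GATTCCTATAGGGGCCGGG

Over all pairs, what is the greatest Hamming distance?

Pairwise Hamming distances:
  Hap277 vs Hap351: 7
  Hap277 vs Hap69: 7
  Hap351 vs Hap69: 10
The largest is 10, between Hap351 and Hap69.

10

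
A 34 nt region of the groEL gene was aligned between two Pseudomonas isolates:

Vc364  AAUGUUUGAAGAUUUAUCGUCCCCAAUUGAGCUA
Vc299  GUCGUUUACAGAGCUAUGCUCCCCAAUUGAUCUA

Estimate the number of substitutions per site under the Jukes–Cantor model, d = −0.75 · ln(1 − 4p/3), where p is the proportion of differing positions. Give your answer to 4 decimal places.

Differing sites — 1:A/G; 2:A/U; 3:U/C; 8:G/A; 9:A/C; 13:U/G; 14:U/C; 18:C/G; 19:G/C; 31:G/U.
p = 10/34 = 0.294118.
d = −0.75 · ln(1 − (4/3)·0.294118) = −0.75 · ln(0.607843) = −0.75 · (-0.497839) = 0.3734.

0.3734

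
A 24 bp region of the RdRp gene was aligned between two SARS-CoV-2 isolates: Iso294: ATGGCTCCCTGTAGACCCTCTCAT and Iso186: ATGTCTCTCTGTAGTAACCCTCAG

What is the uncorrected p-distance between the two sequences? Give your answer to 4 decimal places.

0.2917

Mismatches occur at site 4 (G→T), site 8 (C→T), site 15 (A→T), site 16 (C→A), site 17 (C→A), site 19 (T→C), site 24 (T→G).
There are 7 differences over 24 sites, so p = 7/24 = 0.2917.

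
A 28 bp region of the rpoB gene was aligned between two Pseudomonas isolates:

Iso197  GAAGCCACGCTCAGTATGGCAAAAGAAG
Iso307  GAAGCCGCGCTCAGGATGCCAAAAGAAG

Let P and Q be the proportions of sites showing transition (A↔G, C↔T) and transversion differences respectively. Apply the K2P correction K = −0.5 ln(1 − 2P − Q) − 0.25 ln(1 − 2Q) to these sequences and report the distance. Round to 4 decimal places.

The sequences differ at positions 7 (A/G, transition), 15 (T/G, transversion), 19 (G/C, transversion).
Of the 3 differences, 1 transition and 2 transversions over 28 sites: P = 1/28 = 0.035714, Q = 2/28 = 0.071429.
d = −0.5·ln(0.857143) − 0.25·ln(0.857142) = −0.5·(-0.154151) − 0.25·(-0.154152) = 0.1156.

0.1156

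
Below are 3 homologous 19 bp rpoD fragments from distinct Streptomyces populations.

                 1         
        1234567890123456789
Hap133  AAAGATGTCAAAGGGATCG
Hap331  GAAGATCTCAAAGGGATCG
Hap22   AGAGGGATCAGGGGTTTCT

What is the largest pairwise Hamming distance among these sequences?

Pairwise Hamming distances:
  Hap133 vs Hap331: 2
  Hap133 vs Hap22: 9
  Hap331 vs Hap22: 10
The largest is 10, between Hap331 and Hap22.

10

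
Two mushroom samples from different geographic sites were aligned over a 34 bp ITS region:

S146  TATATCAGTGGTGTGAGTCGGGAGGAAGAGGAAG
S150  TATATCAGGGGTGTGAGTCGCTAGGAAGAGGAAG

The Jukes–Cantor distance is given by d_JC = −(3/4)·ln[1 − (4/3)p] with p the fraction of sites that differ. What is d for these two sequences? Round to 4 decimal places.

The sequences differ at positions 9 (T/G), 21 (G/C), 22 (G/T).
p = 3/34 = 0.088235.
d = −0.75 · ln(1 − (4/3)·0.088235) = −0.75 · ln(0.882353) = −0.75 · (-0.125163) = 0.0939.

0.0939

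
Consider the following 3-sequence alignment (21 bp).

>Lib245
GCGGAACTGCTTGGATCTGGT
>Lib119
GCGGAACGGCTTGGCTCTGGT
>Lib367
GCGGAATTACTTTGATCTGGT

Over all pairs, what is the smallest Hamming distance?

Pairwise Hamming distances:
  Lib245 vs Lib119: 2
  Lib245 vs Lib367: 3
  Lib119 vs Lib367: 5
The smallest is 2, between Lib245 and Lib119.

2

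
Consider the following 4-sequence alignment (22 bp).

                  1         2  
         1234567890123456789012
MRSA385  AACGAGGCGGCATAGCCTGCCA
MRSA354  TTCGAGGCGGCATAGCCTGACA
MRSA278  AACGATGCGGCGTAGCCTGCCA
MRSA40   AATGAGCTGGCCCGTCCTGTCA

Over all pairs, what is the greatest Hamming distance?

Pairwise Hamming distances:
  MRSA385 vs MRSA354: 3
  MRSA385 vs MRSA278: 2
  MRSA385 vs MRSA40: 8
  MRSA354 vs MRSA278: 5
  MRSA354 vs MRSA40: 10
  MRSA278 vs MRSA40: 9
The largest is 10, between MRSA354 and MRSA40.

10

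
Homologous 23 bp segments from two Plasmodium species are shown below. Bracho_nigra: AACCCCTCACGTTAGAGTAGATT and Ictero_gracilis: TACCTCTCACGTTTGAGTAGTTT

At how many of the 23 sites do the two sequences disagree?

Mismatches occur at site 1 (A→T), site 5 (C→T), site 14 (A→T), site 21 (A→T).
That gives 4 mismatches out of 23 aligned sites, so the Hamming distance is 4.

4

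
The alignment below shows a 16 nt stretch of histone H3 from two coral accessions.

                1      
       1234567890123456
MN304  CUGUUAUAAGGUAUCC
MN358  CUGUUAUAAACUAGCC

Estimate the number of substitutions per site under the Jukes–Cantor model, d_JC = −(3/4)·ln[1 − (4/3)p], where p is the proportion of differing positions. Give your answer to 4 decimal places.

Mismatches occur at site 10 (G/A), site 11 (G/C), site 14 (U/G).
p = 3/16 = 0.187500.
d = −0.75 · ln(1 − (4/3)·0.187500) = −0.75 · ln(0.750000) = −0.75 · (-0.287682) = 0.2158.

0.2158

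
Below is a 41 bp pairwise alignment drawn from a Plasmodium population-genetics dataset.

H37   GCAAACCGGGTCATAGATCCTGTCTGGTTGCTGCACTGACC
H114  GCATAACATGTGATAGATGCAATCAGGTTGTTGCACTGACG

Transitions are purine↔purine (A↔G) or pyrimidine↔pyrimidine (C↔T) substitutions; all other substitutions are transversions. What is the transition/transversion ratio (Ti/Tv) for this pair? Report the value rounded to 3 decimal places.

The sequences differ at positions 4 (A/T, transversion), 6 (C/A, transversion), 8 (G/A, transition), 9 (G/T, transversion), 12 (C/G, transversion), 19 (C/G, transversion), 21 (T/A, transversion), 22 (G/A, transition), 25 (T/A, transversion), 31 (C/T, transition), 41 (C/G, transversion).
Of the 11 differences, 3 transitions and 8 transversions, so Ti/Tv = 3/8 = 0.375.

0.375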